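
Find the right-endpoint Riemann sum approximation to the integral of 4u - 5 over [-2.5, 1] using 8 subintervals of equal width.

Δu = (1 − (-2.5))/8 = 0.4375.
Right endpoints: -2.0625, -1.625, -1.1875, -0.75, -0.3125, 0.125, 0.5625, 1.
f(-2.0625) = -13.25, f(-1.625) = -11.5, f(-1.1875) = -9.75, f(-0.75) = -8, f(-0.3125) = -6.25, f(0.125) = -4.5, f(0.5625) = -2.75, f(1) = -1.
Sum = Δu · [f(-2.0625) + f(-1.625) + f(-1.1875) + ...].
Sum = -24.9375.

-24.9375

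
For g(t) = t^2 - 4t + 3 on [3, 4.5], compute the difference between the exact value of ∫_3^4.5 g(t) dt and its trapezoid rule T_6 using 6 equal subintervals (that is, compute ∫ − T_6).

Exact integral: ∫_3^4.5 g(t) dt = 3.375.
T_6 = 3.390625.
Error = 3.375 − 3.390625 = -0.015625.

-0.015625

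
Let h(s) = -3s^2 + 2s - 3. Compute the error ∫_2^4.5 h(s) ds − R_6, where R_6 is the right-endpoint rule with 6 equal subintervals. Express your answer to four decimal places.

9.3316

Exact integral: ∫_2^4.5 h(s) ds = -74.375.
R_6 ≈ -83.706597.
Error ≈ -74.375 − (-83.706597) ≈ 9.3316.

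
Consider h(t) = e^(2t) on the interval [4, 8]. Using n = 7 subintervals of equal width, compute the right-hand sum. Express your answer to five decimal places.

7452830.57752

Δt = (8 − 4)/7 = 4/7.
Right endpoints: 32/7, 36/7, 40/7, 44/7, 48/7, 52/7, 8.
h(32/7) ≈ 9347.43397, h(36/7) ≈ 29310.88670, h(40/7) ≈ 91910.58016, h(44/7) ≈ 288205.36313, h(48/7) ≈ 903729.81210, h(52/7) ≈ 2833838.91410, h(8) ≈ 8886110.52051.
Sum = Δt · [h(32/7) + h(36/7) + h(40/7) + ...].
Sum ≈ 7452830.57752.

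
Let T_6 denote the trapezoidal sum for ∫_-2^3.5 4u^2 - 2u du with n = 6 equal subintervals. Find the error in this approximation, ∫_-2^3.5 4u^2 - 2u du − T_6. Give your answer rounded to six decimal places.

-3.081019

Exact integral: ∫_-2^3.5 f(u) du ≈ 59.58333333.
T_6 ≈ 62.66435185.
Error ≈ 59.58333333 − 62.66435185 ≈ -3.081019.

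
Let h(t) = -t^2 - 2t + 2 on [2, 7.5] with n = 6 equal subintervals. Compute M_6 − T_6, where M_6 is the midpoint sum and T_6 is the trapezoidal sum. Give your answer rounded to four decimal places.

1.1554

M_6 ≈ -178.823206.
T_6 ≈ -179.978588.
M_6 − T_6 ≈ 1.1554.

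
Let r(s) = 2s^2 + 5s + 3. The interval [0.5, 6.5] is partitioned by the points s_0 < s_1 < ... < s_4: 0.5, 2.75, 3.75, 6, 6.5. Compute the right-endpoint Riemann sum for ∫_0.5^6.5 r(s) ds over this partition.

Subinterval widths: 2.25, 1, 2.25, 0.5.
Right endpoints: 2.75, 3.75, 6, 6.5.
r(2.75) = 31.875, r(3.75) = 49.875, r(6) = 105, r(6.5) = 120.
Sum = Σ Δs_i · r(s_i).
Sum = 417.84375.

417.84375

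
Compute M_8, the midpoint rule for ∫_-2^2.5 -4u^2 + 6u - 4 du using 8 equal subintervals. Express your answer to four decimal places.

Δu = (2.5 − (-2))/8 = 0.5625.
Midpoints: -1.71875, -1.15625, -0.59375, -0.03125, 0.53125, 1.09375, 1.65625, 2.21875.
f(-1.71875) = -26.12890625, f(-1.15625) = -16.28515625, f(-0.59375) = -8.97265625, f(-0.03125) = -4.19140625, f(0.53125) = -1.94140625, f(1.09375) = -2.22265625, f(1.65625) = -5.03515625, f(2.21875) = -10.37890625.
Sum = Δu · [f(-1.71875) + f(-1.15625) + f(-0.59375) + ...].
Sum ≈ -42.2754.

-42.2754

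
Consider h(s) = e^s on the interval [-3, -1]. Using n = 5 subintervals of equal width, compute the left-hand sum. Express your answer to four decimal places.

Δs = (-1 − (-3))/5 = 0.4.
Left endpoints: -3, -2.6, -2.2, -1.8, -1.4.
h(-3) ≈ 0.0498, h(-2.6) ≈ 0.0743, h(-2.2) ≈ 0.1108, h(-1.8) ≈ 0.1653, h(-1.4) ≈ 0.2466.
Sum = Δs · [h(-3) + h(-2.6) + h(-2.2) + h(-1.8) + h(-1.4)].
Sum ≈ 0.2587.

0.2587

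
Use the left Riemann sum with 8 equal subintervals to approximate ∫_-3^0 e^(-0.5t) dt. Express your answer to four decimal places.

Δt = (0 − (-3))/8 = 0.375.
Left endpoints: -3, -2.625, -2.25, -1.875, -1.5, -1.125, -0.75, -0.375.
f(-3) ≈ 4.4817, f(-2.625) ≈ 3.7155, f(-2.25) ≈ 3.0802, f(-1.875) ≈ 2.5536, f(-1.5) ≈ 2.1170, f(-1.125) ≈ 1.7551, f(-0.75) ≈ 1.4550, f(-0.375) ≈ 1.2062.
Sum = Δt · [f(-3) + f(-2.625) + f(-2.25) + ...].
Sum ≈ 7.6366.

7.6366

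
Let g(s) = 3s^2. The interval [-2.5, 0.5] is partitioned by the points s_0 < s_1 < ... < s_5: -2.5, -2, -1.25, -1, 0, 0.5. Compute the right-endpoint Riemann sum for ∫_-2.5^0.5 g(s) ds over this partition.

10.640625

Subinterval widths: 0.5, 0.75, 0.25, 1, 0.5.
Right endpoints: -2, -1.25, -1, 0, 0.5.
g(-2) = 12, g(-1.25) = 4.6875, g(-1) = 3, g(0) = 0, g(0.5) = 0.75.
Sum = Σ Δs_i · g(s_i).
Sum = 10.640625.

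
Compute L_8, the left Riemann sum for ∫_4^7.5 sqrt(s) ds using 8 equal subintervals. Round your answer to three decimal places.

Δs = (7.5 − 4)/8 = 0.4375.
Left endpoints: 4, 4.4375, 4.875, 5.3125, 5.75, 6.1875, 6.625, 7.0625.
f(4) ≈ 2.000, f(4.4375) ≈ 2.107, f(4.875) ≈ 2.208, f(5.3125) ≈ 2.305, f(5.75) ≈ 2.398, f(6.1875) ≈ 2.487, f(6.625) ≈ 2.574, f(7.0625) ≈ 2.658.
Sum = Δs · [f(4) + f(4.4375) + f(4.875) + ...].
Sum ≈ 8.197.

8.197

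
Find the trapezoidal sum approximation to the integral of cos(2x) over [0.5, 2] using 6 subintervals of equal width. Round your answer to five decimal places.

Δx = (2 − 0.5)/6 = 0.25.
f(0.5) ≈ 0.54030, f(0.75) ≈ 0.07074, f(1) ≈ -0.41615, f(1.25) ≈ -0.80114, f(1.5) ≈ -0.98999, f(1.75) ≈ -0.93646, f(2) ≈ -0.65364.
T_6 = (Δx/2)·[f(x_0) + 2f(x_1) + ... + 2f(x_{5}) + f(x_6)].
Sum ≈ -0.78242.

-0.78242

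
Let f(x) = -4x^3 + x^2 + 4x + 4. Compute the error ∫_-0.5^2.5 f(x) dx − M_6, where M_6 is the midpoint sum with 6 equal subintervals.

Exact integral: ∫_-0.5^2.5 f(x) dx = -9.75.
M_6 = -9.0625.
Error = -9.75 − (-9.0625) = -0.6875.

-0.6875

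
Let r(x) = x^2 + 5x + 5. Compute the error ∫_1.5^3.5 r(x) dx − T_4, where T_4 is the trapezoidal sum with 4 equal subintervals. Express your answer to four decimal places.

-0.0833

Exact integral: ∫_1.5^3.5 r(x) dx ≈ 48.166667.
T_4 = 48.25.
Error ≈ 48.166667 − 48.25 ≈ -0.0833.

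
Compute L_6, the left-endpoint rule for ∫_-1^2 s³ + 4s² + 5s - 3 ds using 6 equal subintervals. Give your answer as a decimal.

Δs = (2 − (-1))/6 = 0.5.
Left endpoints: -1, -0.5, 0, 0.5, 1, 1.5.
f(-1) = -5, f(-0.5) = -4.625, f(0) = -3, f(0.5) = 0.625, f(1) = 7, f(1.5) = 16.875.
Sum = Δs · [f(-1) + f(-0.5) + f(0) + ...].
Sum = 5.9375.

5.9375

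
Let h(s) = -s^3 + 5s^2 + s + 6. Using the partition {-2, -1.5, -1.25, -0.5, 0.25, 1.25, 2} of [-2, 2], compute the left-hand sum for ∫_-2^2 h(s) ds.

Subinterval widths: 0.5, 0.25, 0.75, 0.75, 1, 0.75.
Left endpoints: -2, -1.5, -1.25, -0.5, 0.25, 1.25.
h(-2) = 32, h(-1.5) = 19.125, h(-1.25) = 14.515625, h(-0.5) = 6.875, h(0.25) = 6.546875, h(1.25) = 13.109375.
Sum = Σ Δs_i · h(s_i).
Sum = 53.203125.

53.203125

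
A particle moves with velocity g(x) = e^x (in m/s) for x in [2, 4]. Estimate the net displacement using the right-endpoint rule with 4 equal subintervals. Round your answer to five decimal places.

Δx = (4 − 2)/4 = 0.5.
Right endpoints: 2.5, 3, 3.5, 4.
g(2.5) ≈ 12.18249, g(3) ≈ 20.08554, g(3.5) ≈ 33.11545, g(4) ≈ 54.59815.
Sum = Δx · [g(2.5) + g(3) + g(3.5) + g(4)].
Sum ≈ 59.99082.

59.99082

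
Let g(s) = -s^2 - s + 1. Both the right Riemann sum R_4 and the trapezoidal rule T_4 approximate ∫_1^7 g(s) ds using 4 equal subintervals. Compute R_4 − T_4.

-40.5

R_4 = -174.75.
T_4 = -134.25.
R_4 − T_4 = -40.5.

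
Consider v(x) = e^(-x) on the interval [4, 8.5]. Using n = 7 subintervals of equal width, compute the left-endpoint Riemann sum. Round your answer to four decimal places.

0.0246

Δx = (8.5 − 4)/7 = 9/14.
Left endpoints: 4, 65/14, 37/7, 83/14, 46/7, 101/14, 55/7.
v(4) ≈ 0.0183, v(65/14) ≈ 0.0096, v(37/7) ≈ 0.0051, v(83/14) ≈ 0.0027, v(46/7) ≈ 0.0014, v(101/14) ≈ 0.0007, v(55/7) ≈ 0.0004.
Sum = Δx · [v(4) + v(65/14) + v(37/7) + ...].
Sum ≈ 0.0246.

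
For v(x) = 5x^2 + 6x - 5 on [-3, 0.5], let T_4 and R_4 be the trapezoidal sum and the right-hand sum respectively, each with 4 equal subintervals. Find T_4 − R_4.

9.953125

T_4 = 3.69140625.
R_4 = -6.26171875.
T_4 − R_4 = 9.953125.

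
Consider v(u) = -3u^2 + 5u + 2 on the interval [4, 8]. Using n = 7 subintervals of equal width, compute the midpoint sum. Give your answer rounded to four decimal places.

-319.6735

Δu = (8 − 4)/7 = 4/7.
Midpoints: 30/7, 34/7, 38/7, 6, 46/7, 50/7, 54/7.
v(30/7) = -1552/49, v(34/7) = -2180/49, v(38/7) = -2904/49, v(6) = -76, v(46/7) = -4640/49, v(50/7) = -5652/49, v(54/7) = -6760/49.
Sum = Δu · [v(30/7) + v(34/7) + v(38/7) + ...].
Sum ≈ -319.6735.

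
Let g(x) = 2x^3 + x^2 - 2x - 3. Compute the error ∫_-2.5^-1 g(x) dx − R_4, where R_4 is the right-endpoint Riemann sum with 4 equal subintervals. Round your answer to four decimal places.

Exact integral: ∫_-2.5^-1 g(x) dx = -13.40625.
R_4 ≈ -9.802734.
Error ≈ -13.40625 − (-9.802734) ≈ -3.6035.

-3.6035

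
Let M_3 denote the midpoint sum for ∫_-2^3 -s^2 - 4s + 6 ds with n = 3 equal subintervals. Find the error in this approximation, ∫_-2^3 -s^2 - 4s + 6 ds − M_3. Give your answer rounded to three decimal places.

Exact integral: ∫_-2^3 f(s) ds ≈ 8.33333.
M_3 ≈ 9.49074.
Error ≈ 8.33333 − 9.49074 ≈ -1.157.

-1.157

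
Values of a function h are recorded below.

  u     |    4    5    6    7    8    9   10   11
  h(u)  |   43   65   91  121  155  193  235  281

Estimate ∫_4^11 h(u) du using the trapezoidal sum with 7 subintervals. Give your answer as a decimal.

Δu = 1.
T_7 = (1/2)·[43 + 2·65 + 2·91 + 2·121 + 2·155 + 2·193 + 2·235 + 281] = 1022.

1022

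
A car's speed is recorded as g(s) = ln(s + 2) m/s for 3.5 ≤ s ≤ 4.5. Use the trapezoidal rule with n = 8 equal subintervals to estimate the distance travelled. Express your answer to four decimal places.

1.7906

Δs = (4.5 − 3.5)/8 = 0.125.
g(3.5) ≈ 1.7047, g(3.625) ≈ 1.7272, g(3.75) ≈ 1.7492, g(3.875) ≈ 1.7707, g(4) ≈ 1.7918, g(4.125) ≈ 1.8124, g(4.25) ≈ 1.8326, g(4.375) ≈ 1.8524, g(4.5) ≈ 1.8718.
T_8 = (Δs/2)·[g(s_0) + 2g(s_1) + ... + 2g(s_{7}) + g(s_8)].
Sum ≈ 1.7906.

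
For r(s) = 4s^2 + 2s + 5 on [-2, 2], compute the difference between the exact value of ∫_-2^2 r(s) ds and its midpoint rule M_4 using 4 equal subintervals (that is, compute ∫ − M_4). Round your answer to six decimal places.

1.333333

Exact integral: ∫_-2^2 r(s) ds ≈ 41.33333333.
M_4 = 40.
Error ≈ 41.33333333 − 40 ≈ 1.333333.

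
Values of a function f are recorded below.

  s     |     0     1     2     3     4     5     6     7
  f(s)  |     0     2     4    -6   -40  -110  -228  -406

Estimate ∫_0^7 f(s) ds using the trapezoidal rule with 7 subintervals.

Δs = 1.
T_7 = (1/2)·[0 + 2·2 + 2·4 + 2·(-6) + 2·(-40) + 2·(-110) + 2·(-228) + (-406)] = -581.

-581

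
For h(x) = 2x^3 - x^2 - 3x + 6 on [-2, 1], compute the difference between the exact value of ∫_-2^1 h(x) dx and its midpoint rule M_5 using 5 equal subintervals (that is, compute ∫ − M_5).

Exact integral: ∫_-2^1 h(x) dx = 12.
M_5 = 12.36.
Error = 12 − 12.36 = -0.36.

-0.36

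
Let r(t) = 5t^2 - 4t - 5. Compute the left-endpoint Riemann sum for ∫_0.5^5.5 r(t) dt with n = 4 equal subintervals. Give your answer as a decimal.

117.34375

Δt = (5.5 − 0.5)/4 = 1.25.
Left endpoints: 0.5, 1.75, 3, 4.25.
r(0.5) = -5.75, r(1.75) = 3.3125, r(3) = 28, r(4.25) = 68.3125.
Sum = Δt · [r(0.5) + r(1.75) + r(3) + r(4.25)].
Sum = 117.34375.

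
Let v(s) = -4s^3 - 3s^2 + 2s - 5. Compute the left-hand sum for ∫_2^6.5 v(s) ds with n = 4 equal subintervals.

-1411.8046875

Δs = (6.5 − 2)/4 = 1.125.
Left endpoints: 2, 3.125, 4.25, 5.375.
v(2) = -45, v(3.125) = -150.1171875, v(4.25) = -357.75, v(5.375) = -702.0703125.
Sum = Δs · [v(2) + v(3.125) + v(4.25) + v(5.375)].
Sum = -1411.8046875.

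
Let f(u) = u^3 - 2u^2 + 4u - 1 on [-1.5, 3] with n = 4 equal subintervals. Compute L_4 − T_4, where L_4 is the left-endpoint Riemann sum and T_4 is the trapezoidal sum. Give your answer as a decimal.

L_4 ≈ -11.645508.
T_4 ≈ 7.971680.
L_4 − T_4 = -19.6171875.

-19.6171875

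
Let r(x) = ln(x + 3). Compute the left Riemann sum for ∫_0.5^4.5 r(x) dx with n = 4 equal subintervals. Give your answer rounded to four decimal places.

6.3334

Δx = (4.5 − 0.5)/4 = 1.
Left endpoints: 0.5, 1.5, 2.5, 3.5.
r(0.5) ≈ 1.2528, r(1.5) ≈ 1.5041, r(2.5) ≈ 1.7047, r(3.5) ≈ 1.8718.
Sum = Δx · [r(0.5) + r(1.5) + r(2.5) + r(3.5)].
Sum ≈ 6.3334.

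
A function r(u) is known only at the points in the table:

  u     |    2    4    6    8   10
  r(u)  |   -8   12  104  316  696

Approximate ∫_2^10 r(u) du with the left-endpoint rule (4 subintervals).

Δu = 2.
Sum = 2·[(-8) + 12 + 104 + 316] = 848.

848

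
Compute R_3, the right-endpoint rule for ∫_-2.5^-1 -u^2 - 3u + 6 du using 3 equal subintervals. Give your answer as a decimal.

12.125

Δu = (-1 − (-2.5))/3 = 0.5.
Right endpoints: -2, -1.5, -1.
f(-2) = 8, f(-1.5) = 8.25, f(-1) = 8.
Sum = Δu · [f(-2) + f(-1.5) + f(-1)].
Sum = 12.125.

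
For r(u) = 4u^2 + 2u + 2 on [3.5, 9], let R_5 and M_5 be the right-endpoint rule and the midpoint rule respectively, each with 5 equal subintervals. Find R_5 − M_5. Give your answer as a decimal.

163.955

R_5 = 1156.32.
M_5 = 992.365.
R_5 − M_5 = 163.955.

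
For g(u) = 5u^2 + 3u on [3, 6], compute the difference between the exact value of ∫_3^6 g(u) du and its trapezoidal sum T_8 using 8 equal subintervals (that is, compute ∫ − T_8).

Exact integral: ∫_3^6 g(u) du = 355.5.
T_8 = 355.8515625.
Error = 355.5 − 355.8515625 = -0.3515625.

-0.3515625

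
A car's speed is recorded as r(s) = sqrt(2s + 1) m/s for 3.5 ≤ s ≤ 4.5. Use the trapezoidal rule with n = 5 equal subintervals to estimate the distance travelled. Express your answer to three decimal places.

2.998

Δs = (4.5 − 3.5)/5 = 0.2.
r(3.5) ≈ 2.828, r(3.7) ≈ 2.898, r(3.9) ≈ 2.966, r(4.1) ≈ 3.033, r(4.3) ≈ 3.098, r(4.5) ≈ 3.162.
T_5 = (Δs/2)·[r(s_0) + 2r(s_1) + ... + 2r(s_{4}) + r(s_5)].
Sum ≈ 2.998.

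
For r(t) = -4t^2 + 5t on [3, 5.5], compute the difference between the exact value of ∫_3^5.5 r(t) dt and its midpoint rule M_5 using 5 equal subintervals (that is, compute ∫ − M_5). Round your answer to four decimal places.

Exact integral: ∫_3^5.5 r(t) dt ≈ -132.708333.
M_5 = -132.5.
Error ≈ -132.708333 − (-132.5) ≈ -0.2083.

-0.2083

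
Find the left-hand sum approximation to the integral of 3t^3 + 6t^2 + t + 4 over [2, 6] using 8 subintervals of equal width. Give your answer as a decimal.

1210

Δt = (6 − 2)/8 = 0.5.
Left endpoints: 2, 2.5, 3, 3.5, 4, 4.5, 5, 5.5.
f(2) = 54, f(2.5) = 90.875, f(3) = 142, f(3.5) = 209.625, f(4) = 296, f(4.5) = 403.375, f(5) = 534, f(5.5) = 690.125.
Sum = Δt · [f(2) + f(2.5) + f(3) + ...].
Sum = 1210.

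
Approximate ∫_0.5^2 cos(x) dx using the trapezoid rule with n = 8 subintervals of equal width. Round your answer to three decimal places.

0.429

Δx = (2 − 0.5)/8 = 0.1875.
f(0.5) ≈ 0.878, f(0.6875) ≈ 0.773, f(0.875) ≈ 0.641, f(1.0625) ≈ 0.487, f(1.25) ≈ 0.315, f(1.4375) ≈ 0.133, f(1.625) ≈ -0.054, f(1.8125) ≈ -0.239, f(2) ≈ -0.416.
T_8 = (Δx/2)·[f(x_0) + 2f(x_1) + ... + 2f(x_{7}) + f(x_8)].
Sum ≈ 0.429.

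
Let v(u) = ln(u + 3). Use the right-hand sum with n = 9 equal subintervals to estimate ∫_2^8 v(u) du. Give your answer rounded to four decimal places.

12.5884

Δu = (8 − 2)/9 = 2/3.
Right endpoints: 8/3, 10/3, 4, 14/3, 16/3, 6, 20/3, 22/3, 8.
v(8/3) ≈ 1.7346, v(10/3) ≈ 1.8458, v(4) ≈ 1.9459, v(14/3) ≈ 2.0369, v(16/3) ≈ 2.1203, v(6) ≈ 2.1972, v(20/3) ≈ 2.2687, v(22/3) ≈ 2.3354, v(8) ≈ 2.3979.
Sum = Δu · [v(8/3) + v(10/3) + v(4) + ...].
Sum ≈ 12.5884.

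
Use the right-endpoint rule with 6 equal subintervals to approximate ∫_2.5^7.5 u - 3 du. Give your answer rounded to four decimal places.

12.0833

Δu = (7.5 − 2.5)/6 = 5/6.
Right endpoints: 10/3, 25/6, 5, 35/6, 20/3, 7.5.
f(10/3) = 1/3, f(25/6) = 7/6, f(5) = 2, f(35/6) = 17/6, f(20/3) = 11/3, f(7.5) = 4.5.
Sum = Δu · [f(10/3) + f(25/6) + f(5) + ...].
Sum ≈ 12.0833.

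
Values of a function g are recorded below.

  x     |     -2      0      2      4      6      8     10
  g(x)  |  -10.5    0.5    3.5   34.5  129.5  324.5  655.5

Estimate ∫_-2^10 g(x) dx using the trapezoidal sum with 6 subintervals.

Δx = 2.
T_6 = (2/2)·[(-10.5) + 2·0.5 + 2·3.5 + 2·34.5 + 2·129.5 + 2·324.5 + 655.5] = 1630.

1630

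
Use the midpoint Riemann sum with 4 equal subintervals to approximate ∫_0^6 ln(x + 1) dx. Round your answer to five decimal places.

Δx = (6 − 0)/4 = 1.5.
Midpoints: 0.75, 2.25, 3.75, 5.25.
f(0.75) ≈ 0.55962, f(2.25) ≈ 1.17865, f(3.75) ≈ 1.55814, f(5.25) ≈ 1.83258.
Sum = Δx · [f(0.75) + f(2.25) + f(3.75) + f(5.25)].
Sum ≈ 7.69350.

7.69350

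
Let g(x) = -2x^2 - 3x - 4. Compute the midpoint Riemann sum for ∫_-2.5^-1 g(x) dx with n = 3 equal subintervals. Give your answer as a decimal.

Δx = (-1 − (-2.5))/3 = 0.5.
Midpoints: -2.25, -1.75, -1.25.
g(-2.25) = -7.375, g(-1.75) = -4.875, g(-1.25) = -3.375.
Sum = Δx · [g(-2.25) + g(-1.75) + g(-1.25)].
Sum = -7.8125.

-7.8125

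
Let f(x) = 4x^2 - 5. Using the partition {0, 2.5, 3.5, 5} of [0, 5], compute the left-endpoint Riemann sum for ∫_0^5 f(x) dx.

73.5

Subinterval widths: 2.5, 1, 1.5.
Left endpoints: 0, 2.5, 3.5.
f(0) = -5, f(2.5) = 20, f(3.5) = 44.
Sum = Σ Δx_i · f(x_i).
Sum = 73.5.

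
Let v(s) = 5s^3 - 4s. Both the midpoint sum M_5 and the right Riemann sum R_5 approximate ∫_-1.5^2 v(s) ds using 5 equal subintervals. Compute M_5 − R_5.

M_5 = 9.6359375.
R_5 = 26.25.
M_5 − R_5 = -16.6140625.

-16.6140625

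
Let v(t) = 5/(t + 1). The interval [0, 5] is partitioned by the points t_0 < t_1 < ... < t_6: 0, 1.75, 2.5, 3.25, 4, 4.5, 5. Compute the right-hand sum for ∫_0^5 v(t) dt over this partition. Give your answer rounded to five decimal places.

6.75681

Subinterval widths: 1.75, 0.75, 0.75, 0.75, 0.5, 0.5.
Right endpoints: 1.75, 2.5, 3.25, 4, 4.5, 5.
v(1.75) = 20/11, v(2.5) = 10/7, v(3.25) = 20/17, v(4) = 1, v(4.5) = 10/11, v(5) = 5/6.
Sum = Σ Δt_i · v(t_i).
Sum ≈ 6.75681.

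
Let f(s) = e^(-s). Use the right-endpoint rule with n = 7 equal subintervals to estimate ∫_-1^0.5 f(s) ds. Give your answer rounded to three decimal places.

1.894

Δs = (0.5 − (-1))/7 = 3/14.
Right endpoints: -11/14, -4/7, -5/14, -1/7, 1/14, 2/7, 0.5.
f(-11/14) ≈ 2.194, f(-4/7) ≈ 1.771, f(-5/14) ≈ 1.429, f(-1/7) ≈ 1.154, f(1/14) ≈ 0.931, f(2/7) ≈ 0.751, f(0.5) ≈ 0.607.
Sum = Δs · [f(-11/14) + f(-4/7) + f(-5/14) + ...].
Sum ≈ 1.894.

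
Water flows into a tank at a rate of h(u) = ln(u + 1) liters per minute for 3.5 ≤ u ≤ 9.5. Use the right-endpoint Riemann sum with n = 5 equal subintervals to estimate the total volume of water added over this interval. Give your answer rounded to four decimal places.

Δu = (9.5 − 3.5)/5 = 1.2.
Right endpoints: 4.7, 5.9, 7.1, 8.3, 9.5.
h(4.7) ≈ 1.7405, h(5.9) ≈ 1.9315, h(7.1) ≈ 2.0919, h(8.3) ≈ 2.2300, h(9.5) ≈ 2.3514.
Sum = Δu · [h(4.7) + h(5.9) + h(7.1) + h(8.3) + h(9.5)].
Sum ≈ 12.4143.

12.4143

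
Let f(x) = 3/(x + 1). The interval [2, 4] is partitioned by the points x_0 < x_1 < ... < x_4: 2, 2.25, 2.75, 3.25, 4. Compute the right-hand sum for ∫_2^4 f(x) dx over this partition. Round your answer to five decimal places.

Subinterval widths: 0.25, 0.5, 0.5, 0.75.
Right endpoints: 2.25, 2.75, 3.25, 4.
f(2.25) = 12/13, f(2.75) = 0.8, f(3.25) = 12/17, f(4) = 0.6.
Sum = Σ Δx_i · f(x_i).
Sum ≈ 1.43371.

1.43371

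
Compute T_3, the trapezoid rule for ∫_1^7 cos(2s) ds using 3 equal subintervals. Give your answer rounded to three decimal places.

Δs = (7 − 1)/3 = 2.
f(1) ≈ -0.416, f(3) ≈ 0.960, f(5) ≈ -0.839, f(7) ≈ 0.137.
T_3 = (Δs/2)·[f(s_0) + 2f(s_1) + 2f(s_2) + f(s_3)].
Sum ≈ -0.037.

-0.037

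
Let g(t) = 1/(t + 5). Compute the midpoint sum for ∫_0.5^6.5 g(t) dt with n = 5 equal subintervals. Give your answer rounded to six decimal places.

Δt = (6.5 − 0.5)/5 = 1.2.
Midpoints: 1.1, 2.3, 3.5, 4.7, 5.9.
g(1.1) = 10/61, g(2.3) = 10/73, g(3.5) = 2/17, g(4.7) = 10/97, g(5.9) = 10/109.
Sum = Δt · [g(1.1) + g(2.3) + g(3.5) + g(4.7) + g(5.9)].
Sum ≈ 0.736084.

0.736084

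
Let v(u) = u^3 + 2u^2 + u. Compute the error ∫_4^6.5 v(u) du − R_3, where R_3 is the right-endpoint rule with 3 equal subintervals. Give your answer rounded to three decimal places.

Exact integral: ∫_4^6.5 v(u) du ≈ 535.80729.
R_3 ≈ 651.62037.
Error ≈ 535.80729 − 651.62037 ≈ -115.813.

-115.813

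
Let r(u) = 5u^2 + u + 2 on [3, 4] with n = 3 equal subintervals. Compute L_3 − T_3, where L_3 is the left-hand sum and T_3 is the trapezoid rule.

-6

L_3 ≈ 61.259259.
T_3 ≈ 67.259259.
L_3 − T_3 = -6.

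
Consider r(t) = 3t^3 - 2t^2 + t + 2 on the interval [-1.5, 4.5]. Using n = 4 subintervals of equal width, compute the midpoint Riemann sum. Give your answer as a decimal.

Δt = (4.5 − (-1.5))/4 = 1.5.
Midpoints: -0.75, 0.75, 2.25, 3.75.
r(-0.75) = -1.140625, r(0.75) = 2.890625, r(2.25) = 28.296875, r(3.75) = 135.828125.
Sum = Δt · [r(-0.75) + r(0.75) + r(2.25) + r(3.75)].
Sum = 248.8125.

248.8125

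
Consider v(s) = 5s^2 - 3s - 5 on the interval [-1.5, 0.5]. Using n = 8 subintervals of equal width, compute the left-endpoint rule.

Δs = (0.5 − (-1.5))/8 = 0.25.
Left endpoints: -1.5, -1.25, -1, -0.75, -0.5, -0.25, 0, 0.25.
v(-1.5) = 10.75, v(-1.25) = 6.5625, v(-1) = 3, v(-0.75) = 0.0625, v(-0.5) = -2.25, v(-0.25) = -3.9375, v(0) = -5, v(0.25) = -5.4375.
Sum = Δs · [v(-1.5) + v(-1.25) + v(-1) + ...].
Sum = 0.9375.

0.9375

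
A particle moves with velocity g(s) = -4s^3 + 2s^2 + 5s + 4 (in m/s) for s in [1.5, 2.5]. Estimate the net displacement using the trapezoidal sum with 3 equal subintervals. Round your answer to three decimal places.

Δs = (2.5 − 1.5)/3 = 1/3.
g(1.5) = 2.5, g(11/6) = -257/54, g(13/6) = -889/54, g(2.5) = -33.5.
T_3 = (Δs/2)·[g(s_0) + 2g(s_1) + 2g(s_2) + g(s_3)].
Sum ≈ -12.241.

-12.241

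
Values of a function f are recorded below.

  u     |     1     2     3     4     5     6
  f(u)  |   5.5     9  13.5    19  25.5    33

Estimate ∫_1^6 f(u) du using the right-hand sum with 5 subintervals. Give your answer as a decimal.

Δu = 1.
Sum = 1·[9 + 13.5 + 19 + 25.5 + 33] = 100.

100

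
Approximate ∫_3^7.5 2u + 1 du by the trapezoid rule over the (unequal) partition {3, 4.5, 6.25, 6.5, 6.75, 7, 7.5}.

Subinterval widths: 1.5, 1.75, 0.25, 0.25, 0.25, 0.5.
f(3) = 7, f(4.5) = 10, f(6.25) = 13.5, f(6.5) = 14, f(6.75) = 14.5, f(7) = 15, f(7.5) = 16.
On each subinterval the trapezoid contributes (Δu_i/2)·[f(u_{i-1}) + f(u_i)].
Sum = 51.75.

51.75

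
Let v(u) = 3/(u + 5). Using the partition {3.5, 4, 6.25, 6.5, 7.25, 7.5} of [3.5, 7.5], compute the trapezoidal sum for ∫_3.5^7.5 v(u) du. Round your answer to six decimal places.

Subinterval widths: 0.5, 2.25, 0.25, 0.75, 0.25.
v(3.5) = 6/17, v(4) = 1/3, v(6.25) = 4/15, v(6.5) = 6/23, v(7.25) = 12/49, v(7.5) = 0.24.
On each subinterval the trapezoid contributes (Δu_i/2)·[v(u_{i-1}) + v(u_i)].
Sum ≈ 1.162786.

1.162786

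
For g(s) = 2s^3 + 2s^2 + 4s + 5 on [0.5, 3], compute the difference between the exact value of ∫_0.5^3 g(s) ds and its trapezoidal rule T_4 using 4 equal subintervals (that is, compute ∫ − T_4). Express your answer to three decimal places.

Exact integral: ∫_0.5^3 g(s) ds ≈ 88.38542.
T_4 ≈ 90.41992.
Error ≈ 88.38542 − 90.41992 ≈ -2.035.

-2.035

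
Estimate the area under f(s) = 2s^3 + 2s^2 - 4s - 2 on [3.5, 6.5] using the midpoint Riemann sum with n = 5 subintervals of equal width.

903.12

Δs = (6.5 − 3.5)/5 = 0.6.
Midpoints: 3.8, 4.4, 5, 5.6, 6.2.
f(3.8) = 121.424, f(4.4) = 189.488, f(5) = 278, f(5.6) = 389.552, f(6.2) = 526.736.
Sum = Δs · [f(3.8) + f(4.4) + f(5) + f(5.6) + f(6.2)].
Sum = 903.12.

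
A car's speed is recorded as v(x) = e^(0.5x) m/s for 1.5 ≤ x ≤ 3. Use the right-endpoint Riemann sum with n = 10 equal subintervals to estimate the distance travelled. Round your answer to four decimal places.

4.9089

Δx = (3 − 1.5)/10 = 0.15.
Right endpoints: 1.65, 1.8, 1.95, 2.1, 2.25, 2.4, 2.55, 2.7, 2.85, 3.
v(1.65) ≈ 2.2819, v(1.8) ≈ 2.4596, v(1.95) ≈ 2.6512, v(2.1) ≈ 2.8577, v(2.25) ≈ 3.0802, v(2.4) ≈ 3.3201, v(2.55) ≈ 3.5787, v(2.7) ≈ 3.8574, v(2.85) ≈ 4.1579, v(3) ≈ 4.4817.
Sum = Δx · [v(1.65) + v(1.8) + v(1.95) + ...].
Sum ≈ 4.9089.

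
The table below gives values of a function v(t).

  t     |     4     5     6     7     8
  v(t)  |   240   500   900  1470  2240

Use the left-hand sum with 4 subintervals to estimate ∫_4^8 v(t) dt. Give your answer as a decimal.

Δt = 1.
Sum = 1·[240 + 500 + 900 + 1470] = 3110.

3110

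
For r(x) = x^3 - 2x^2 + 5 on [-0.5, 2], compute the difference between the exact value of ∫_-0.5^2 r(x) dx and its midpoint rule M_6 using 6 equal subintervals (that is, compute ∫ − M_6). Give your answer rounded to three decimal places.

Exact integral: ∫_-0.5^2 r(x) dx ≈ 11.06771.
M_6 ≈ 11.05867.
Error ≈ 11.06771 − 11.05867 ≈ 0.009.

0.009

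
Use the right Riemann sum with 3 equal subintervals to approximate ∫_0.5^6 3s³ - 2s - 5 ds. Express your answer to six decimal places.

Δs = (6 − 0.5)/3 = 11/6.
Right endpoints: 7/3, 25/6, 6.
f(7/3) = 256/9, f(25/6) = 14665/72, f(6) = 631.
Sum = Δs · [f(7/3) + f(25/6) + f(6)].
Sum ≈ 1582.395833.

1582.395833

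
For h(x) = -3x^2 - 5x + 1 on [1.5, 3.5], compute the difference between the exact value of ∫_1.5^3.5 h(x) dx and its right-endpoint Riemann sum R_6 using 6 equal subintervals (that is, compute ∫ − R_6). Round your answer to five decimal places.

Exact integral: ∫_1.5^3.5 h(x) dx = -62.5.
R_6 ≈ -69.2777778.
Error ≈ -62.5 − (-69.2777778) ≈ 6.77778.

6.77778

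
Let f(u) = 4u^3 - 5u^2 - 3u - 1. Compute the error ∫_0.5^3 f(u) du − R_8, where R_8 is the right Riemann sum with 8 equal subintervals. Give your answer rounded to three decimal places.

-9.440

Exact integral: ∫_0.5^3 f(u) du ≈ 20.52083.
R_8 = 29.9609375.
Error ≈ 20.52083 − 29.9609375 ≈ -9.440.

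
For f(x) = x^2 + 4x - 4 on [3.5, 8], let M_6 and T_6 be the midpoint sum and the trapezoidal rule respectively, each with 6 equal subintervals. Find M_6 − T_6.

M_6 = 241.6640625.
T_6 = 242.296875.
M_6 − T_6 = -0.6328125.

-0.6328125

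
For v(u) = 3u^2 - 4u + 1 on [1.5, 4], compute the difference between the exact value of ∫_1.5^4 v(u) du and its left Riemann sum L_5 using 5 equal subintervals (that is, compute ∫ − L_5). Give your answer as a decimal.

Exact integral: ∫_1.5^4 v(u) du = 35.625.
L_5 = 28.125.
Error = 35.625 − 28.125 = 7.5.

7.5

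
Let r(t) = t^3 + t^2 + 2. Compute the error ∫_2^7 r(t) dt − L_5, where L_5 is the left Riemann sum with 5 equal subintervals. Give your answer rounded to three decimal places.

177.917

Exact integral: ∫_2^7 r(t) dt ≈ 717.91667.
L_5 = 540.
Error ≈ 717.91667 − 540 ≈ 177.917.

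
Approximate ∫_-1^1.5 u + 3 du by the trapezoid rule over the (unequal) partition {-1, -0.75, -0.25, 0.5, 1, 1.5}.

8.125

Subinterval widths: 0.25, 0.5, 0.75, 0.5, 0.5.
f(-1) = 2, f(-0.75) = 2.25, f(-0.25) = 2.75, f(0.5) = 3.5, f(1) = 4, f(1.5) = 4.5.
On each subinterval the trapezoid contributes (Δu_i/2)·[f(u_{i-1}) + f(u_i)].
Sum = 8.125.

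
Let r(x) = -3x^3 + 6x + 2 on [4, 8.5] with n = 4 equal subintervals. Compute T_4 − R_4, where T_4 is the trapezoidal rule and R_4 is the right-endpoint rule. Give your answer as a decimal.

T_4 ≈ -3598.69043.
R_4 ≈ -4511.83887.
T_4 − R_4 = 913.1484375.

913.1484375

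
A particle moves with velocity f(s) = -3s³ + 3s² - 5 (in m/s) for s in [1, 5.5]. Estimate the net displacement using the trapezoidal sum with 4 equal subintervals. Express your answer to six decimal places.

-567.588867

Δs = (5.5 − 1)/4 = 1.125.
f(1) = -5, f(2.125) = -10363/512, f(3.25) = -76.296875, f(4.375) = -101785/512, f(5.5) = -413.375.
T_4 = (Δs/2)·[f(s_0) + 2f(s_1) + 2f(s_2) + 2f(s_3) + f(s_4)].
Sum ≈ -567.588867.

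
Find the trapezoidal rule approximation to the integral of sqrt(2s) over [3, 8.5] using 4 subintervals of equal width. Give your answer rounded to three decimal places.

18.439

Δs = (8.5 − 3)/4 = 1.375.
f(3) ≈ 2.449, f(4.375) ≈ 2.958, f(5.75) ≈ 3.391, f(7.125) ≈ 3.775, f(8.5) ≈ 4.123.
T_4 = (Δs/2)·[f(s_0) + 2f(s_1) + 2f(s_2) + 2f(s_3) + f(s_4)].
Sum ≈ 18.439.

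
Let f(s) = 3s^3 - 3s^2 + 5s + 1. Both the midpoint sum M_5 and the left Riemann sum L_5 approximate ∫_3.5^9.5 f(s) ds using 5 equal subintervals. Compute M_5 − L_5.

M_5 = 5342.79.
L_5 = 4118.97.
M_5 − L_5 = 1223.82.

1223.82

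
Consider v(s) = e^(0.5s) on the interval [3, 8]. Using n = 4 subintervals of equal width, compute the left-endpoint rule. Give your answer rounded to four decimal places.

72.1519

Δs = (8 − 3)/4 = 1.25.
Left endpoints: 3, 4.25, 5.5, 6.75.
v(3) ≈ 4.4817, v(4.25) ≈ 8.3729, v(5.5) ≈ 15.6426, v(6.75) ≈ 29.2243.
Sum = Δs · [v(3) + v(4.25) + v(5.5) + v(6.75)].
Sum ≈ 72.1519.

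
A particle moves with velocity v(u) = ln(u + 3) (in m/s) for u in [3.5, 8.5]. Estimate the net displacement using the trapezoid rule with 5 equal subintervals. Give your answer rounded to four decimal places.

10.9147

Δu = (8.5 − 3.5)/5 = 1.
v(3.5) ≈ 1.8718, v(4.5) ≈ 2.0149, v(5.5) ≈ 2.1401, v(6.5) ≈ 2.2513, v(7.5) ≈ 2.3514, v(8.5) ≈ 2.4423.
T_5 = (Δu/2)·[v(u_0) + 2v(u_1) + ... + 2v(u_{4}) + v(u_5)].
Sum ≈ 10.9147.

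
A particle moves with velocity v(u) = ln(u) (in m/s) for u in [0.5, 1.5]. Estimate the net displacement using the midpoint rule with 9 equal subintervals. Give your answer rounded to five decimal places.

Δu = (1.5 − 0.5)/9 = 1/9.
Midpoints: 5/9, 2/3, 7/9, 8/9, 1, 10/9, 11/9, 4/3, 13/9.
v(5/9) ≈ -0.58779, v(2/3) ≈ -0.40547, v(7/9) ≈ -0.25131, v(8/9) ≈ -0.11778, v(1) ≈ 0.00000, v(10/9) ≈ 0.10536, v(11/9) ≈ 0.20067, v(4/3) ≈ 0.28768, v(13/9) ≈ 0.36772.
Sum = Δu · [v(5/9) + v(2/3) + v(7/9) + ...].
Sum ≈ -0.04455.

-0.04455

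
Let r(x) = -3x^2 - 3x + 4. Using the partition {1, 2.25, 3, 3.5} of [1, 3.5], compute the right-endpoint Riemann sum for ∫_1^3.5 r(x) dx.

-68.046875

Subinterval widths: 1.25, 0.75, 0.5.
Right endpoints: 2.25, 3, 3.5.
r(2.25) = -17.9375, r(3) = -32, r(3.5) = -43.25.
Sum = Σ Δx_i · r(x_i).
Sum = -68.046875.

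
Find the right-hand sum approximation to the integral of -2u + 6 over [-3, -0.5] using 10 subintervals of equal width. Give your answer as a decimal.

23.125

Δu = (-0.5 − (-3))/10 = 0.25.
Right endpoints: -2.75, -2.5, -2.25, -2, -1.75, -1.5, -1.25, -1, -0.75, -0.5.
f(-2.75) = 11.5, f(-2.5) = 11, f(-2.25) = 10.5, f(-2) = 10, f(-1.75) = 9.5, f(-1.5) = 9, f(-1.25) = 8.5, f(-1) = 8, f(-0.75) = 7.5, f(-0.5) = 7.
Sum = Δu · [f(-2.75) + f(-2.5) + f(-2.25) + ...].
Sum = 23.125.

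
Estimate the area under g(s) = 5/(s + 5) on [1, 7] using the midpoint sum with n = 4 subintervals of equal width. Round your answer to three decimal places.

Δs = (7 − 1)/4 = 1.5.
Midpoints: 1.75, 3.25, 4.75, 6.25.
g(1.75) = 20/27, g(3.25) = 20/33, g(4.75) = 20/39, g(6.25) = 4/9.
Sum = Δs · [g(1.75) + g(3.25) + g(4.75) + g(6.25)].
Sum ≈ 3.456.

3.456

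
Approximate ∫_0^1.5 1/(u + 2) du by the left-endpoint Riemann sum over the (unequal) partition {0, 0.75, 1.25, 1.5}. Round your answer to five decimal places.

Subinterval widths: 0.75, 0.5, 0.25.
Left endpoints: 0, 0.75, 1.25.
f(0) = 0.5, f(0.75) = 4/11, f(1.25) = 4/13.
Sum = Σ Δu_i · f(u_i).
Sum ≈ 0.63374.

0.63374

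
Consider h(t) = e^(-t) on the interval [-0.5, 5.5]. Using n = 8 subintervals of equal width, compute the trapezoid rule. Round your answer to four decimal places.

1.7210

Δt = (5.5 − (-0.5))/8 = 0.75.
h(-0.5) ≈ 1.6487, h(0.25) ≈ 0.7788, h(1) ≈ 0.3679, h(1.75) ≈ 0.1738, h(2.5) ≈ 0.0821, h(3.25) ≈ 0.0388, h(4) ≈ 0.0183, h(4.75) ≈ 0.0087, h(5.5) ≈ 0.0041.
T_8 = (Δt/2)·[h(t_0) + 2h(t_1) + ... + 2h(t_{7}) + h(t_8)].
Sum ≈ 1.7210.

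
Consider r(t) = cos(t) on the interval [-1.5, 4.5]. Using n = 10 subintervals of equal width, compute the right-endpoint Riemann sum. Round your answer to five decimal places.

-0.06510

Δt = (4.5 − (-1.5))/10 = 0.6.
Right endpoints: -0.9, -0.3, 0.3, 0.9, 1.5, 2.1, 2.7, 3.3, 3.9, 4.5.
r(-0.9) ≈ 0.62161, r(-0.3) ≈ 0.95534, r(0.3) ≈ 0.95534, r(0.9) ≈ 0.62161, r(1.5) ≈ 0.07074, r(2.1) ≈ -0.50485, r(2.7) ≈ -0.90407, r(3.3) ≈ -0.98748, r(3.9) ≈ -0.72593, r(4.5) ≈ -0.21080.
Sum = Δt · [r(-0.9) + r(-0.3) + r(0.3) + ...].
Sum ≈ -0.06510.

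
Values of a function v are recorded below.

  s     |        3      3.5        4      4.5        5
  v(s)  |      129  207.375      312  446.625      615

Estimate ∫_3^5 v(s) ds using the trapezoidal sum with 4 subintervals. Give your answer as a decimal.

669

Δs = 0.5.
T_4 = (0.5/2)·[129 + 2·207.375 + 2·312 + 2·446.625 + 615] = 669.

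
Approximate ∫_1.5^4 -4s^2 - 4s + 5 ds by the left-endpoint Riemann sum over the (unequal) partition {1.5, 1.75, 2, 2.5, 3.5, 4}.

Subinterval widths: 0.25, 0.25, 0.5, 1, 0.5.
Left endpoints: 1.5, 1.75, 2, 2.5, 3.5.
f(1.5) = -10, f(1.75) = -14.25, f(2) = -19, f(2.5) = -30, f(3.5) = -58.
Sum = Σ Δs_i · f(s_i).
Sum = -74.5625.

-74.5625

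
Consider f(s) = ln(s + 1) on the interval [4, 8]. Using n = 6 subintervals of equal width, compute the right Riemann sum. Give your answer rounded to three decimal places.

Δs = (8 − 4)/6 = 2/3.
Right endpoints: 14/3, 16/3, 6, 20/3, 22/3, 8.
f(14/3) ≈ 1.735, f(16/3) ≈ 1.846, f(6) ≈ 1.946, f(20/3) ≈ 2.037, f(22/3) ≈ 2.120, f(8) ≈ 2.197.
Sum = Δs · [f(14/3) + f(16/3) + f(6) + ...].
Sum ≈ 7.920.

7.920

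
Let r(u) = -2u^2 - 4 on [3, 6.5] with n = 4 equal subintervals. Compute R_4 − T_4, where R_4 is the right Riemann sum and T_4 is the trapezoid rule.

R_4 = -209.0703125.
T_4 = -179.9765625.
R_4 − T_4 = -29.09375.

-29.09375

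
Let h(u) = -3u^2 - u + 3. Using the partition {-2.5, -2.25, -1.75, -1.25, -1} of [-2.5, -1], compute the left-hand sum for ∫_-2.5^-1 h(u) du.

Subinterval widths: 0.25, 0.5, 0.5, 0.25.
Left endpoints: -2.5, -2.25, -1.75, -1.25.
h(-2.5) = -13.25, h(-2.25) = -9.9375, h(-1.75) = -4.4375, h(-1.25) = -0.4375.
Sum = Σ Δu_i · h(u_i).
Sum = -10.609375.

-10.609375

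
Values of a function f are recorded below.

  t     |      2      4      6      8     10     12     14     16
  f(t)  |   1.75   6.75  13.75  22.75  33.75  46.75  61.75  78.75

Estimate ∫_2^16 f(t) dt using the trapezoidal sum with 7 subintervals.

451.5

Δt = 2.
T_7 = (2/2)·[1.75 + 2·6.75 + 2·13.75 + 2·22.75 + 2·33.75 + 2·46.75 + 2·61.75 + 78.75] = 451.5.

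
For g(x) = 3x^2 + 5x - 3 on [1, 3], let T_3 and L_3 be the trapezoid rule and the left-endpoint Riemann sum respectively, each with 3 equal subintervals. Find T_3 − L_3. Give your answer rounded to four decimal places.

T_3 ≈ 40.444444.
L_3 ≈ 29.111111.
T_3 − L_3 ≈ 11.3333.

11.3333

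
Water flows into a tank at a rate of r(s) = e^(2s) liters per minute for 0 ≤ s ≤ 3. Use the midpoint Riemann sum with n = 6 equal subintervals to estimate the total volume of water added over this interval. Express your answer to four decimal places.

193.0687

Δs = (3 − 0)/6 = 0.5.
Midpoints: 0.25, 0.75, 1.25, 1.75, 2.25, 2.75.
r(0.25) ≈ 1.6487, r(0.75) ≈ 4.4817, r(1.25) ≈ 12.1825, r(1.75) ≈ 33.1155, r(2.25) ≈ 90.0171, r(2.75) ≈ 244.6919.
Sum = Δs · [r(0.25) + r(0.75) + r(1.25) + ...].
Sum ≈ 193.0687.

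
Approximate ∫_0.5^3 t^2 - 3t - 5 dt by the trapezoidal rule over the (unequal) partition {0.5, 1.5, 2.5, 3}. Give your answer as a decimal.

Subinterval widths: 1, 1, 0.5.
f(0.5) = -6.25, f(1.5) = -7.25, f(2.5) = -6.25, f(3) = -5.
On each subinterval the trapezoid contributes (Δt_i/2)·[f(t_{i-1}) + f(t_i)].
Sum = -16.3125.

-16.3125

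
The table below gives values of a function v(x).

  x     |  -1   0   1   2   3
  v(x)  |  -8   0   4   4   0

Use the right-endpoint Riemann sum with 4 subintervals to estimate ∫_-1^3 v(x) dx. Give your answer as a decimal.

8

Δx = 1.
Sum = 1·[0 + 4 + 4 + 0] = 8.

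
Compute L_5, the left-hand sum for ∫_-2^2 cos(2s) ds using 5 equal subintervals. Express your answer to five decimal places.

-0.58801

Δs = (2 − (-2))/5 = 0.8.
Left endpoints: -2, -1.2, -0.4, 0.4, 1.2.
f(-2) ≈ -0.65364, f(-1.2) ≈ -0.73739, f(-0.4) ≈ 0.69671, f(0.4) ≈ 0.69671, f(1.2) ≈ -0.73739.
Sum = Δs · [f(-2) + f(-1.2) + f(-0.4) + f(0.4) + f(1.2)].
Sum ≈ -0.58801.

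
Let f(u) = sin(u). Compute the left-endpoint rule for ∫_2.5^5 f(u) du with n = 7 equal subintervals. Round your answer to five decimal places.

-0.79514

Δu = (5 − 2.5)/7 = 5/14.
Left endpoints: 2.5, 20/7, 45/14, 25/7, 55/14, 30/7, 65/14.
f(2.5) ≈ 0.59847, f(20/7) ≈ 0.28063, f(45/14) ≈ -0.07263, f(25/7) ≈ -0.41672, f(55/14) ≈ -0.70822, f(30/7) ≈ -0.91035, f(65/14) ≈ -0.99758.
Sum = Δu · [f(2.5) + f(20/7) + f(45/14) + ...].
Sum ≈ -0.79514.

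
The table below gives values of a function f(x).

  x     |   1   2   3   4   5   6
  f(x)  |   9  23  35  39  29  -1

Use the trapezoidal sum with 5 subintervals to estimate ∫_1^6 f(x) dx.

130

Δx = 1.
T_5 = (1/2)·[9 + 2·23 + 2·35 + 2·39 + 2·29 + (-1)] = 130.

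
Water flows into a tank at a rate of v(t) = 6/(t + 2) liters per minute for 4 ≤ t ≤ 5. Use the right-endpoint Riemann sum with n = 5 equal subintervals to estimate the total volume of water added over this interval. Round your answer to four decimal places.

Δt = (5 − 4)/5 = 0.2.
Right endpoints: 4.2, 4.4, 4.6, 4.8, 5.
v(4.2) = 30/31, v(4.4) = 0.9375, v(4.6) = 10/11, v(4.8) = 15/17, v(5) = 6/7.
Sum = Δt · [v(4.2) + v(4.4) + v(4.6) + v(4.8) + v(5)].
Sum ≈ 0.9108.

0.9108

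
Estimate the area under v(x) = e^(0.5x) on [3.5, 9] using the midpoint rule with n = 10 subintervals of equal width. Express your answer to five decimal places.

167.99520

Δx = (9 − 3.5)/10 = 0.55.
Midpoints: 3.775, 4.325, 4.875, 5.425, 5.975, 6.525, 7.075, 7.625, 8.175, 8.725.
v(3.775) ≈ 6.60284, v(4.325) ≈ 8.69284, v(4.875) ≈ 11.44439, v(5.425) ≈ 15.06690, v(5.975) ≈ 19.83603, v(6.525) ≈ 26.11474, v(7.075) ≈ 34.38086, v(7.625) ≈ 45.26346, v(8.175) ≈ 59.59073, v(8.725) ≈ 78.45302.
Sum = Δx · [v(3.775) + v(4.325) + v(4.875) + ...].
Sum ≈ 167.99520.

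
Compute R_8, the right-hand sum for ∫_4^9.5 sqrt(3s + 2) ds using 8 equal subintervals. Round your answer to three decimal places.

Δs = (9.5 − 4)/8 = 0.6875.
Right endpoints: 4.6875, 5.375, 6.0625, 6.75, 7.4375, 8.125, 8.8125, 9.5.
f(4.6875) ≈ 4.008, f(5.375) ≈ 4.257, f(6.0625) ≈ 4.493, f(6.75) ≈ 4.717, f(7.4375) ≈ 4.931, f(8.125) ≈ 5.136, f(8.8125) ≈ 5.333, f(9.5) ≈ 5.523.
Sum = Δs · [f(4.6875) + f(5.375) + f(6.0625) + ...].
Sum ≈ 26.398.

26.398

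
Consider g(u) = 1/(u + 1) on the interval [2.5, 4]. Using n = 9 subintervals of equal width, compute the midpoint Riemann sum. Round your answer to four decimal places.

0.3566

Δu = (4 − 2.5)/9 = 1/6.
Midpoints: 31/12, 2.75, 35/12, 37/12, 3.25, 41/12, 43/12, 3.75, 47/12.
g(31/12) = 12/43, g(2.75) = 4/15, g(35/12) = 12/47, g(37/12) = 12/49, g(3.25) = 4/17, g(41/12) = 12/53, g(43/12) = 12/55, g(3.75) = 4/19, g(47/12) = 12/59.
Sum = Δu · [g(31/12) + g(2.75) + g(35/12) + ...].
Sum ≈ 0.3566.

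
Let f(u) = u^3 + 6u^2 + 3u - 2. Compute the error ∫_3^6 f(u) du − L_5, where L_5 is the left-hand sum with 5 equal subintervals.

Exact integral: ∫_3^6 f(u) du = 716.25.
L_5 = 611.76.
Error = 716.25 − 611.76 = 104.49.

104.49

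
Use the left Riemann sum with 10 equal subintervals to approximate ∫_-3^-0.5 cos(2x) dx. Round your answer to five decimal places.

Δx = (-0.5 − (-3))/10 = 0.25.
Left endpoints: -3, -2.75, -2.5, -2.25, -2, -1.75, -1.5, -1.25, -1, -0.75.
f(-3) ≈ 0.96017, f(-2.75) ≈ 0.70867, f(-2.5) ≈ 0.28366, f(-2.25) ≈ -0.21080, f(-2) ≈ -0.65364, f(-1.75) ≈ -0.93646, f(-1.5) ≈ -0.98999, f(-1.25) ≈ -0.80114, f(-1) ≈ -0.41615, f(-0.75) ≈ 0.07074.
Sum = Δx · [f(-3) + f(-2.75) + f(-2.5) + ...].
Sum ≈ -0.49623.

-0.49623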